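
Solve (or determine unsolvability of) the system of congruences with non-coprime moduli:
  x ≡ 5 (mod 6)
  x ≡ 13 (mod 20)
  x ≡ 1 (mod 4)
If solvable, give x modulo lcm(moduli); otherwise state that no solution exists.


Moduli 6, 20, 4 are not pairwise coprime, so CRT works modulo lcm(m_i) when all pairwise compatibility conditions hold.
Pairwise compatibility: gcd(m_i, m_j) must divide a_i - a_j for every pair.
Merge one congruence at a time:
  Start: x ≡ 5 (mod 6).
  Combine with x ≡ 13 (mod 20): gcd(6, 20) = 2; 13 - 5 = 8, which IS divisible by 2, so compatible.
    Write x = 5 + 6·t and substitute into x ≡ 13 (mod 20): 6·t ≡ 13 − 5 = 8 (mod 20).
    Divide the congruence (and modulus) by g = 2: 3·t ≡ 4 (mod 10).
    The inverse of 3 mod 10 is 7 (since 3·7 = 21 = 2·10 + 1), so t ≡ 7·4 = 28 ≡ 8 (mod 10).
    Then x = 5 + 6·8 = 53, valid modulo lcm(6, 20) = 60: x ≡ 53 (mod 60).
  Combine with x ≡ 1 (mod 4): gcd(60, 4) = 4; 1 - 53 = -52, which IS divisible by 4, so compatible.
    Write x = 53 + 60·t and substitute into x ≡ 1 (mod 4): 60·t ≡ 1 − 53 = -52 (mod 4).
    Divide the congruence (and modulus) by g = 4: 15·t ≡ -13 (mod 1).
    Modulo 1 every t works; take t = 0.
    Then x = 53 + 60·0 = 53, valid modulo lcm(60, 4) = 60: x ≡ 53 (mod 60).
Verify: 53 mod 6 = 5, 53 mod 20 = 13, 53 mod 4 = 1.

x ≡ 53 (mod 60).


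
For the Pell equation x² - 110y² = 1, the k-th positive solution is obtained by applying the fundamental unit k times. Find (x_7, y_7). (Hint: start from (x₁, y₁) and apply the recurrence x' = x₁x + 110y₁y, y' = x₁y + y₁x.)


Step 1: Find the fundamental solution (x₁, y₁) of x² - 110y² = 1.
  Expand √110 as a continued fraction. a₀ = ⌊√110⌋ = 10; iterate m_{k+1} = d_k·a_k − m_k, d_{k+1} = (110 − m_{k+1}²)/d_k, a_{k+1} = ⌊(a₀ + m_{k+1})/d_{k+1}⌋ (starting m₀ = 0, d₀ = 1), with convergents p_k = a_k·p_{k-1} + p_{k-2}, q_k = a_k·q_{k-1} + q_{k-2} (p₋₁ = 1, q₋₁ = 0):
  k = 0: a₀ = 10; p₀/q₀ = 10/1; p₀² − 110·q₀² = 100 − 110 = -10.
  k = 1: m = 10, d = 10, a = ⌊(10 + 10)/10⌋ = 2; p/q = (2·10 + 1)/(2·1 + 0) = 21/2; p² − 110·q² = 441 − 440 = 1.
  The first convergent with p² − 110·q² = 1 gives the fundamental solution (x₁, y₁) = (21, 2).
Step 2: Apply the recurrence (x_{n+1}, y_{n+1}) = (x₁x_n + 110y₁y_n, x₁y_n + y₁x_n) repeatedly.
  From (x_1, y_1) = (21, 2): x_2 = 21·21 + 110·2·2 = 881; y_2 = 21·2 + 2·21 = 84.
  From (x_2, y_2) = (881, 84): x_3 = 21·881 + 110·2·84 = 36981; y_3 = 21·84 + 2·881 = 3526.
  From (x_3, y_3) = (36981, 3526): x_4 = 21·36981 + 110·2·3526 = 1552321; y_4 = 21·3526 + 2·36981 = 148008.
  From (x_4, y_4) = (1552321, 148008): x_5 = 21·1552321 + 110·2·148008 = 65160501; y_5 = 21·148008 + 2·1552321 = 6212810.
  From (x_5, y_5) = (65160501, 6212810): x_6 = 21·65160501 + 110·2·6212810 = 2735188721; y_6 = 21·6212810 + 2·65160501 = 260790012.
  From (x_6, y_6) = (2735188721, 260790012): x_7 = 21·2735188721 + 110·2·260790012 = 114812765781; y_7 = 21·260790012 + 2·2735188721 = 10946967694.
Step 3: Verify x_7² - 110·y_7² = 13181971186282764539961 - 13181971186282764539960 = 1 (should be 1). ✓

(x_1, y_1) = (21, 2); (x_7, y_7) = (114812765781, 10946967694).


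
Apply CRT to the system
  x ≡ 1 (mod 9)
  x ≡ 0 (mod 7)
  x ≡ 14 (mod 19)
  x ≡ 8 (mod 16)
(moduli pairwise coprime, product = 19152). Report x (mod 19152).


Product of moduli M = 9 · 7 · 19 · 16 = 19152.
Merge one congruence at a time:
  Start: x ≡ 1 (mod 9).
  Combine with x ≡ 0 (mod 7); new modulus lcm = 63.
    Write x = 1 + 9·t and substitute into x ≡ 0 (mod 7): 9·t ≡ 0 − 1 = -1 (mod 7).
    Reduce coefficients mod 7: 2·t ≡ 6 (mod 7).
    The inverse of 2 mod 7 is 4 (since 2·4 = 8 = 1·7 + 1), so t ≡ 4·6 = 24 ≡ 3 (mod 7).
    Then x = 1 + 9·3 = 28, valid modulo lcm(9, 7) = 63: x ≡ 28 (mod 63).
  Combine with x ≡ 14 (mod 19); new modulus lcm = 1197.
    Write x = 28 + 63·t and substitute into x ≡ 14 (mod 19): 63·t ≡ 14 − 28 = -14 (mod 19).
    Reduce coefficients mod 19: 6·t ≡ 5 (mod 19).
    The inverse of 6 mod 19 is 16 (since 6·16 = 96 = 5·19 + 1), so t ≡ 16·5 = 80 ≡ 4 (mod 19).
    Then x = 28 + 63·4 = 280, valid modulo lcm(63, 19) = 1197: x ≡ 280 (mod 1197).
  Combine with x ≡ 8 (mod 16); new modulus lcm = 19152.
    Write x = 280 + 1197·t and substitute into x ≡ 8 (mod 16): 1197·t ≡ 8 − 280 = -272 (mod 16).
    Reduce coefficients mod 16: 13·t ≡ 0 (mod 16).
    The inverse of 13 mod 16 is 5 (since 13·5 = 65 = 4·16 + 1), so t ≡ 5·0 = 0 ≡ 0 (mod 16).
    Then x = 280 + 1197·0 = 280, valid modulo lcm(1197, 16) = 19152: x ≡ 280 (mod 19152).
Verify against each original: 280 mod 9 = 1, 280 mod 7 = 0, 280 mod 19 = 14, 280 mod 16 = 8.

x ≡ 280 (mod 19152).


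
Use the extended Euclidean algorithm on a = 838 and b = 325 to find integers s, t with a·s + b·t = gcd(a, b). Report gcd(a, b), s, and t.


Euclidean algorithm on (838, 325) — divide until remainder is 0:
  838 = 2 · 325 + 188
  325 = 1 · 188 + 137
  188 = 1 · 137 + 51
  137 = 2 · 51 + 35
  51 = 1 · 35 + 16
  35 = 2 · 16 + 3
  16 = 5 · 3 + 1
  3 = 3 · 1 + 0
gcd(838, 325) = 1.
Track Bezout coefficients alongside the remainders: start with r₀ = 838 = a·1 + b·0 (s = 1, t = 0) and r₁ = 325 = a·0 + b·1 (s = 0, t = 1); each new remainder r_{k+1} = r_{k-1} − q_k·r_k inherits s_{k+1} = s_{k-1} − q_k·s_k, t_{k+1} = t_{k-1} − q_k·t_k, so r_k = a·s_k + b·t_k at every step:
  q = 2: r = 188, s = 1 − 2·0 = 1, t = 0 − 2·1 = -2  (check: 838·1 + 325·(-2) = 188)
  q = 1: r = 137, s = 0 − 1·1 = -1, t = 1 − 1·(-2) = 3  (check: 838·(-1) + 325·3 = 137)
  q = 1: r = 51, s = 1 − 1·(-1) = 2, t = -2 − 1·3 = -5  (check: 838·2 + 325·(-5) = 51)
  q = 2: r = 35, s = -1 − 2·2 = -5, t = 3 − 2·(-5) = 13  (check: 838·(-5) + 325·13 = 35)
  q = 1: r = 16, s = 2 − 1·(-5) = 7, t = -5 − 1·13 = -18  (check: 838·7 + 325·(-18) = 16)
  q = 2: r = 3, s = -5 − 2·7 = -19, t = 13 − 2·(-18) = 49  (check: 838·(-19) + 325·49 = 3)
  q = 5: r = 1, s = 7 − 5·(-19) = 102, t = -18 − 5·49 = -263  (check: 838·102 + 325·(-263) = 1)
The row with r = 1 (the gcd) gives the Bezout coefficients s = 102, t = -263.
Result: 838 · (102) + 325 · (-263) = 1.

gcd(838, 325) = 1; s = 102, t = -263 (check: 838·102 + 325·(-263) = 1).


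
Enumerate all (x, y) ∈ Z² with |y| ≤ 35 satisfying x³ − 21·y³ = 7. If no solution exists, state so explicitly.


The equation is x³ - 21y³ = 7. For fixed y, x³ = 21·y³ + 7, so a solution requires the RHS to be a perfect cube.
Strategy: iterate y from -35 to 35, compute RHS = 21·y³ + 7, and check whether it is a (positive or negative) perfect cube.
Check small values of y:
  y = 0: RHS = 7 is not a perfect cube.
  y = 1: RHS = 28 is not a perfect cube.
  y = -1: RHS = -14 is not a perfect cube.
  y = 2: RHS = 175 is not a perfect cube.
  y = -2: RHS = -161 is not a perfect cube.
  y = 3: RHS = 574 is not a perfect cube.
  y = -3: RHS = -560 is not a perfect cube.
Continuing the search up to |y| = 35 finds no solutions either.
No (x, y) in the scanned range satisfies the equation.

No integer solutions with |y| ≤ 35.


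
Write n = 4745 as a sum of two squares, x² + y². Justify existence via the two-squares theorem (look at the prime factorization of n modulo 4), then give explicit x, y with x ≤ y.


Step 1: Factor n = 4745 = 5 · 13 · 73.
Step 2: Check the mod-4 condition on each prime factor: 5 ≡ 1 (mod 4), exponent 1; 13 ≡ 1 (mod 4), exponent 1; 73 ≡ 1 (mod 4), exponent 1.
All primes ≡ 3 (mod 4) appear to even exponent (or don't appear), so by the two-squares theorem n IS expressible as a sum of two squares.
Step 3: Build a representation. Here n = 5 · 13 · 73 is a product of primes ≡ 1 (mod 4). Each prime p ≡ 1 (mod 4) is itself a sum of two squares; find a² by testing p − a² for a perfect square:
  5: 5 − 1² = 4 = 2² ⇒ 5 = 1² + 2².
  13: 13 − 1² = 12, 13 − 2² = 9 = 3² ⇒ 13 = 2² + 3².
  73: 73 − 1² = 72, 73 − 2² = 69, 73 − 3² = 64 = 8² ⇒ 73 = 3² + 8².
  Combine using the Brahmagupta–Fibonacci identity (a² + b²)(c² + d²) = (ac − bd)² + (ad + bc)² = (ac + bd)² + (ad − bc)²:
  5 · 13 = 65: from (1² + 2²)(2² + 3²), take (1·2 − 2·3, 1·3 + 2·2) = (2 − 6, 3 + 4) = (-4, 7); dropping signs (only squares matter) gives (4, 7); check 4² + 7² = 16 + 49 = 65 ✓.
  65 · 73 = 4745: from (4² + 7²)(3² + 8²), take (4·3 − 7·8, 4·8 + 7·3) = (12 − 56, 32 + 21) = (-44, 53); dropping signs (only squares matter) gives (44, 53); check 44² + 53² = 1936 + 2809 = 4745 ✓.
Step 4: Order so x ≤ y and verify: 44² + 53² = 1936 + 2809 = 4745 = n. ✓

n = 4745 = 44² + 53² (one valid representation with x ≤ y).


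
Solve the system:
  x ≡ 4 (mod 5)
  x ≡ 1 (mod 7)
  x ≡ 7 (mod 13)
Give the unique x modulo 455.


Moduli 5, 7, 13 are pairwise coprime; by CRT there is a unique solution modulo M = 5 · 7 · 13 = 455.
Solve pairwise, accumulating the modulus:
  Start with x ≡ 4 (mod 5).
  Combine with x ≡ 1 (mod 7): since gcd(5, 7) = 1, we get a unique residue mod 35.
    Write x = 4 + 5·t and substitute into x ≡ 1 (mod 7): 5·t ≡ 1 − 4 = -3 (mod 7).
    Reduce coefficients mod 7: 5·t ≡ 4 (mod 7).
    The inverse of 5 mod 7 is 3 (since 5·3 = 15 = 2·7 + 1), so t ≡ 3·4 = 12 ≡ 5 (mod 7).
    Then x = 4 + 5·5 = 29, valid modulo lcm(5, 7) = 35: x ≡ 29 (mod 35).
  Combine with x ≡ 7 (mod 13): since gcd(35, 13) = 1, we get a unique residue mod 455.
    Write x = 29 + 35·t and substitute into x ≡ 7 (mod 13): 35·t ≡ 7 − 29 = -22 (mod 13).
    Reduce coefficients mod 13: 9·t ≡ 4 (mod 13).
    The inverse of 9 mod 13 is 3 (since 9·3 = 27 = 2·13 + 1), so t ≡ 3·4 = 12 ≡ 12 (mod 13).
    Then x = 29 + 35·12 = 449, valid modulo lcm(35, 13) = 455: x ≡ 449 (mod 455).
Verify: 449 mod 5 = 4 ✓, 449 mod 7 = 1 ✓, 449 mod 13 = 7 ✓.

x ≡ 449 (mod 455).


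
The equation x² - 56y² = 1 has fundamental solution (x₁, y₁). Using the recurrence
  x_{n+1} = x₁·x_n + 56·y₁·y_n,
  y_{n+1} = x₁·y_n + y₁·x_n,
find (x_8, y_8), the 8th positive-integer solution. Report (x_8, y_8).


Step 1: Find the fundamental solution (x₁, y₁) of x² - 56y² = 1.
  Expand √56 as a continued fraction. a₀ = ⌊√56⌋ = 7; iterate m_{k+1} = d_k·a_k − m_k, d_{k+1} = (56 − m_{k+1}²)/d_k, a_{k+1} = ⌊(a₀ + m_{k+1})/d_{k+1}⌋ (starting m₀ = 0, d₀ = 1), with convergents p_k = a_k·p_{k-1} + p_{k-2}, q_k = a_k·q_{k-1} + q_{k-2} (p₋₁ = 1, q₋₁ = 0):
  k = 0: a₀ = 7; p₀/q₀ = 7/1; p₀² − 56·q₀² = 49 − 56 = -7.
  k = 1: m = 7, d = 7, a = ⌊(7 + 7)/7⌋ = 2; p/q = (2·7 + 1)/(2·1 + 0) = 15/2; p² − 56·q² = 225 − 224 = 1.
  The first convergent with p² − 56·q² = 1 gives the fundamental solution (x₁, y₁) = (15, 2).
Step 2: Apply the recurrence (x_{n+1}, y_{n+1}) = (x₁x_n + 56y₁y_n, x₁y_n + y₁x_n) repeatedly.
  From (x_1, y_1) = (15, 2): x_2 = 15·15 + 56·2·2 = 449; y_2 = 15·2 + 2·15 = 60.
  From (x_2, y_2) = (449, 60): x_3 = 15·449 + 56·2·60 = 13455; y_3 = 15·60 + 2·449 = 1798.
  From (x_3, y_3) = (13455, 1798): x_4 = 15·13455 + 56·2·1798 = 403201; y_4 = 15·1798 + 2·13455 = 53880.
  From (x_4, y_4) = (403201, 53880): x_5 = 15·403201 + 56·2·53880 = 12082575; y_5 = 15·53880 + 2·403201 = 1614602.
  From (x_5, y_5) = (12082575, 1614602): x_6 = 15·12082575 + 56·2·1614602 = 362074049; y_6 = 15·1614602 + 2·12082575 = 48384180.
  From (x_6, y_6) = (362074049, 48384180): x_7 = 15·362074049 + 56·2·48384180 = 10850138895; y_7 = 15·48384180 + 2·362074049 = 1449910798.
  From (x_7, y_7) = (10850138895, 1449910798): x_8 = 15·10850138895 + 56·2·1449910798 = 325142092801; y_8 = 15·1449910798 + 2·10850138895 = 43448939760.
Step 3: Verify x_8² - 56·y_8² = 105717380511014096025601 - 105717380511014096025600 = 1 (should be 1). ✓

(x_1, y_1) = (15, 2); (x_8, y_8) = (325142092801, 43448939760).


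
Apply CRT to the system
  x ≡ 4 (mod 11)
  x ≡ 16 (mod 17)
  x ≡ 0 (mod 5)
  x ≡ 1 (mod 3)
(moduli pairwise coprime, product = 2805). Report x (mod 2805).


Product of moduli M = 11 · 17 · 5 · 3 = 2805.
Merge one congruence at a time:
  Start: x ≡ 4 (mod 11).
  Combine with x ≡ 16 (mod 17); new modulus lcm = 187.
    Write x = 4 + 11·t and substitute into x ≡ 16 (mod 17): 11·t ≡ 16 − 4 = 12 (mod 17).
    The inverse of 11 mod 17 is 14 (since 11·14 = 154 = 9·17 + 1), so t ≡ 14·12 = 168 ≡ 15 (mod 17).
    Then x = 4 + 11·15 = 169, valid modulo lcm(11, 17) = 187: x ≡ 169 (mod 187).
  Combine with x ≡ 0 (mod 5); new modulus lcm = 935.
    Write x = 169 + 187·t and substitute into x ≡ 0 (mod 5): 187·t ≡ 0 − 169 = -169 (mod 5).
    Reduce coefficients mod 5: 2·t ≡ 1 (mod 5).
    The inverse of 2 mod 5 is 3 (since 2·3 = 6 = 1·5 + 1), so t ≡ 3·1 = 3 ≡ 3 (mod 5).
    Then x = 169 + 187·3 = 730, valid modulo lcm(187, 5) = 935: x ≡ 730 (mod 935).
  Combine with x ≡ 1 (mod 3); new modulus lcm = 2805.
    Write x = 730 + 935·t and substitute into x ≡ 1 (mod 3): 935·t ≡ 1 − 730 = -729 (mod 3).
    Reduce coefficients mod 3: 2·t ≡ 0 (mod 3).
    The inverse of 2 mod 3 is 2 (since 2·2 = 4 = 1·3 + 1), so t ≡ 2·0 = 0 ≡ 0 (mod 3).
    Then x = 730 + 935·0 = 730, valid modulo lcm(935, 3) = 2805: x ≡ 730 (mod 2805).
Verify against each original: 730 mod 11 = 4, 730 mod 17 = 16, 730 mod 5 = 0, 730 mod 3 = 1.

x ≡ 730 (mod 2805).


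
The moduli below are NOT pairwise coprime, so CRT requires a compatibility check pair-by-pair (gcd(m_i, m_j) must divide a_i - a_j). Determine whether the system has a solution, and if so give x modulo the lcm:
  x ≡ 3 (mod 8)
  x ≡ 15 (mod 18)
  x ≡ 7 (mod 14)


Moduli 8, 18, 14 are not pairwise coprime, so CRT works modulo lcm(m_i) when all pairwise compatibility conditions hold.
Pairwise compatibility: gcd(m_i, m_j) must divide a_i - a_j for every pair.
Merge one congruence at a time:
  Start: x ≡ 3 (mod 8).
  Combine with x ≡ 15 (mod 18): gcd(8, 18) = 2; 15 - 3 = 12, which IS divisible by 2, so compatible.
    Write x = 3 + 8·t and substitute into x ≡ 15 (mod 18): 8·t ≡ 15 − 3 = 12 (mod 18).
    Divide the congruence (and modulus) by g = 2: 4·t ≡ 6 (mod 9).
    The inverse of 4 mod 9 is 7 (since 4·7 = 28 = 3·9 + 1), so t ≡ 7·6 = 42 ≡ 6 (mod 9).
    Then x = 3 + 8·6 = 51, valid modulo lcm(8, 18) = 72: x ≡ 51 (mod 72).
  Combine with x ≡ 7 (mod 14): gcd(72, 14) = 2; 7 - 51 = -44, which IS divisible by 2, so compatible.
    Write x = 51 + 72·t and substitute into x ≡ 7 (mod 14): 72·t ≡ 7 − 51 = -44 (mod 14).
    Divide the congruence (and modulus) by g = 2: 36·t ≡ -22 (mod 7).
    Reduce coefficients mod 7: 1·t ≡ 6 (mod 7).
    So t ≡ 6 (mod 7).
    Then x = 51 + 72·6 = 483, valid modulo lcm(72, 14) = 504: x ≡ 483 (mod 504).
Verify: 483 mod 8 = 3, 483 mod 18 = 15, 483 mod 14 = 7.

x ≡ 483 (mod 504).


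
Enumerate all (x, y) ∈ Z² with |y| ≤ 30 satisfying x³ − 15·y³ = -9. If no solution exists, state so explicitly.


The equation is x³ - 15y³ = -9. For fixed y, x³ = 15·y³ − 9, so a solution requires the RHS to be a perfect cube.
Strategy: iterate y from -30 to 30, compute RHS = 15·y³ − 9, and check whether it is a (positive or negative) perfect cube.
Check small values of y:
  y = 0: RHS = -9 is not a perfect cube.
  y = 1: RHS = 6 is not a perfect cube.
  y = -1: RHS = -24 is not a perfect cube.
  y = 2: RHS = 111 is not a perfect cube.
  y = -2: RHS = -129 is not a perfect cube.
  y = 3: RHS = 396 is not a perfect cube.
  y = -3: RHS = -414 is not a perfect cube.
Continuing the search up to |y| = 30 finds no solutions either.
No (x, y) in the scanned range satisfies the equation.

No integer solutions with |y| ≤ 30.


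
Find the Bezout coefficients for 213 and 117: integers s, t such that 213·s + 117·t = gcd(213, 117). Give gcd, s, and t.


Euclidean algorithm on (213, 117) — divide until remainder is 0:
  213 = 1 · 117 + 96
  117 = 1 · 96 + 21
  96 = 4 · 21 + 12
  21 = 1 · 12 + 9
  12 = 1 · 9 + 3
  9 = 3 · 3 + 0
gcd(213, 117) = 3.
Track Bezout coefficients alongside the remainders: start with r₀ = 213 = a·1 + b·0 (s = 1, t = 0) and r₁ = 117 = a·0 + b·1 (s = 0, t = 1); each new remainder r_{k+1} = r_{k-1} − q_k·r_k inherits s_{k+1} = s_{k-1} − q_k·s_k, t_{k+1} = t_{k-1} − q_k·t_k, so r_k = a·s_k + b·t_k at every step:
  q = 1: r = 96, s = 1 − 1·0 = 1, t = 0 − 1·1 = -1  (check: 213·1 + 117·(-1) = 96)
  q = 1: r = 21, s = 0 − 1·1 = -1, t = 1 − 1·(-1) = 2  (check: 213·(-1) + 117·2 = 21)
  q = 4: r = 12, s = 1 − 4·(-1) = 5, t = -1 − 4·2 = -9  (check: 213·5 + 117·(-9) = 12)
  q = 1: r = 9, s = -1 − 1·5 = -6, t = 2 − 1·(-9) = 11  (check: 213·(-6) + 117·11 = 9)
  q = 1: r = 3, s = 5 − 1·(-6) = 11, t = -9 − 1·11 = -20  (check: 213·11 + 117·(-20) = 3)
The row with r = 3 (the gcd) gives the Bezout coefficients s = 11, t = -20.
Result: 213 · (11) + 117 · (-20) = 3.

gcd(213, 117) = 3; s = 11, t = -20 (check: 213·11 + 117·(-20) = 3).


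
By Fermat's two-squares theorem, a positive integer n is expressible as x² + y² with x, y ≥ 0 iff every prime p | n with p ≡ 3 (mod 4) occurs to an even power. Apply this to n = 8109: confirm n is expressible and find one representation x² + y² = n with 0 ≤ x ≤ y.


Step 1: Factor n = 8109 = 3^2 · 17 · 53.
Step 2: Check the mod-4 condition on each prime factor: 3 ≡ 3 (mod 4), exponent 2 (must be even); 17 ≡ 1 (mod 4), exponent 1; 53 ≡ 1 (mod 4), exponent 1.
All primes ≡ 3 (mod 4) appear to even exponent (or don't appear), so by the two-squares theorem n IS expressible as a sum of two squares.
Step 3: Build a representation. Group n = k² · m with k = 3 and m = 17 · 53 = 901 (a product of primes ≡ 1 (mod 4)); a representation of m scales to one of n via (k·x)² + (k·y)² = k²(x² + y²). Each prime p ≡ 1 (mod 4) is itself a sum of two squares; find a² by testing p − a² for a perfect square:
  17: 17 − 1² = 16 = 4² ⇒ 17 = 1² + 4².
  53: 53 − 1² = 52, 53 − 2² = 49 = 7² ⇒ 53 = 2² + 7².
  Combine using the Brahmagupta–Fibonacci identity (a² + b²)(c² + d²) = (ac − bd)² + (ad + bc)² = (ac + bd)² + (ad − bc)²:
  17 · 53 = 901: from (1² + 4²)(2² + 7²), take (1·2 − 4·7, 1·7 + 4·2) = (2 − 28, 7 + 8) = (-26, 15); dropping signs (only squares matter) gives (26, 15); check 26² + 15² = 676 + 225 = 901 ✓.
  Scale by k = 3: (3·26, 3·15) = (78, 45).
Step 4: Order so x ≤ y and verify: 45² + 78² = 2025 + 6084 = 8109 = n. ✓

n = 8109 = 45² + 78² (one valid representation with x ≤ y).


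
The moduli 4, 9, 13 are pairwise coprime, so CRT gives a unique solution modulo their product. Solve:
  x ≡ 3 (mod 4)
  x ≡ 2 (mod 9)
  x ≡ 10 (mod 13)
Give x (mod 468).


Moduli 4, 9, 13 are pairwise coprime; by CRT there is a unique solution modulo M = 4 · 9 · 13 = 468.
Solve pairwise, accumulating the modulus:
  Start with x ≡ 3 (mod 4).
  Combine with x ≡ 2 (mod 9): since gcd(4, 9) = 1, we get a unique residue mod 36.
    Write x = 3 + 4·t and substitute into x ≡ 2 (mod 9): 4·t ≡ 2 − 3 = -1 (mod 9).
    Reduce coefficients mod 9: 4·t ≡ 8 (mod 9).
    The inverse of 4 mod 9 is 7 (since 4·7 = 28 = 3·9 + 1), so t ≡ 7·8 = 56 ≡ 2 (mod 9).
    Then x = 3 + 4·2 = 11, valid modulo lcm(4, 9) = 36: x ≡ 11 (mod 36).
  Combine with x ≡ 10 (mod 13): since gcd(36, 13) = 1, we get a unique residue mod 468.
    Write x = 11 + 36·t and substitute into x ≡ 10 (mod 13): 36·t ≡ 10 − 11 = -1 (mod 13).
    Reduce coefficients mod 13: 10·t ≡ 12 (mod 13).
    The inverse of 10 mod 13 is 4 (since 10·4 = 40 = 3·13 + 1), so t ≡ 4·12 = 48 ≡ 9 (mod 13).
    Then x = 11 + 36·9 = 335, valid modulo lcm(36, 13) = 468: x ≡ 335 (mod 468).
Verify: 335 mod 4 = 3 ✓, 335 mod 9 = 2 ✓, 335 mod 13 = 10 ✓.

x ≡ 335 (mod 468).


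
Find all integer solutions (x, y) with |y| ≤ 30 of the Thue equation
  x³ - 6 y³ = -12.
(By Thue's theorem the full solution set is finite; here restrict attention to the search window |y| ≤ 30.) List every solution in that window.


The equation is x³ - 6y³ = -12. For fixed y, x³ = 6·y³ − 12, so a solution requires the RHS to be a perfect cube.
Strategy: iterate y from -30 to 30, compute RHS = 6·y³ − 12, and check whether it is a (positive or negative) perfect cube.
Check small values of y:
  y = 0: RHS = -12 is not a perfect cube.
  y = 1: RHS = -6 is not a perfect cube.
  y = -1: RHS = -18 is not a perfect cube.
  y = 2: RHS = 36 is not a perfect cube.
  y = -2: RHS = -60 is not a perfect cube.
  y = 3: RHS = 150 is not a perfect cube.
  y = -3: RHS = -174 is not a perfect cube.
Continuing the search up to |y| = 30 finds no solutions either.
No (x, y) in the scanned range satisfies the equation.

No integer solutions with |y| ≤ 30.


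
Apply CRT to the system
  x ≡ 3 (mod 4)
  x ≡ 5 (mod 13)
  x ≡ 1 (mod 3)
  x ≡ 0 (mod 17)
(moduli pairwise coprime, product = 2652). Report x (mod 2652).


Product of moduli M = 4 · 13 · 3 · 17 = 2652.
Merge one congruence at a time:
  Start: x ≡ 3 (mod 4).
  Combine with x ≡ 5 (mod 13); new modulus lcm = 52.
    Write x = 3 + 4·t and substitute into x ≡ 5 (mod 13): 4·t ≡ 5 − 3 = 2 (mod 13).
    The inverse of 4 mod 13 is 10 (since 4·10 = 40 = 3·13 + 1), so t ≡ 10·2 = 20 ≡ 7 (mod 13).
    Then x = 3 + 4·7 = 31, valid modulo lcm(4, 13) = 52: x ≡ 31 (mod 52).
  Combine with x ≡ 1 (mod 3); new modulus lcm = 156.
    Write x = 31 + 52·t and substitute into x ≡ 1 (mod 3): 52·t ≡ 1 − 31 = -30 (mod 3).
    Reduce coefficients mod 3: 1·t ≡ 0 (mod 3).
    So t ≡ 0 (mod 3).
    Then x = 31 + 52·0 = 31, valid modulo lcm(52, 3) = 156: x ≡ 31 (mod 156).
  Combine with x ≡ 0 (mod 17); new modulus lcm = 2652.
    Write x = 31 + 156·t and substitute into x ≡ 0 (mod 17): 156·t ≡ 0 − 31 = -31 (mod 17).
    Reduce coefficients mod 17: 3·t ≡ 3 (mod 17).
    The inverse of 3 mod 17 is 6 (since 3·6 = 18 = 1·17 + 1), so t ≡ 6·3 = 18 ≡ 1 (mod 17).
    Then x = 31 + 156·1 = 187, valid modulo lcm(156, 17) = 2652: x ≡ 187 (mod 2652).
Verify against each original: 187 mod 4 = 3, 187 mod 13 = 5, 187 mod 3 = 1, 187 mod 17 = 0.

x ≡ 187 (mod 2652).


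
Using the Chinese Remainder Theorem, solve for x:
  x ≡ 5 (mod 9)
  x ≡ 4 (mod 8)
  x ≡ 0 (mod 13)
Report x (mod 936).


Moduli 9, 8, 13 are pairwise coprime; by CRT there is a unique solution modulo M = 9 · 8 · 13 = 936.
Solve pairwise, accumulating the modulus:
  Start with x ≡ 5 (mod 9).
  Combine with x ≡ 4 (mod 8): since gcd(9, 8) = 1, we get a unique residue mod 72.
    Write x = 5 + 9·t and substitute into x ≡ 4 (mod 8): 9·t ≡ 4 − 5 = -1 (mod 8).
    Reduce coefficients mod 8: 1·t ≡ 7 (mod 8).
    So t ≡ 7 (mod 8).
    Then x = 5 + 9·7 = 68, valid modulo lcm(9, 8) = 72: x ≡ 68 (mod 72).
  Combine with x ≡ 0 (mod 13): since gcd(72, 13) = 1, we get a unique residue mod 936.
    Write x = 68 + 72·t and substitute into x ≡ 0 (mod 13): 72·t ≡ 0 − 68 = -68 (mod 13).
    Reduce coefficients mod 13: 7·t ≡ 10 (mod 13).
    The inverse of 7 mod 13 is 2 (since 7·2 = 14 = 1·13 + 1), so t ≡ 2·10 = 20 ≡ 7 (mod 13).
    Then x = 68 + 72·7 = 572, valid modulo lcm(72, 13) = 936: x ≡ 572 (mod 936).
Verify: 572 mod 9 = 5 ✓, 572 mod 8 = 4 ✓, 572 mod 13 = 0 ✓.

x ≡ 572 (mod 936).


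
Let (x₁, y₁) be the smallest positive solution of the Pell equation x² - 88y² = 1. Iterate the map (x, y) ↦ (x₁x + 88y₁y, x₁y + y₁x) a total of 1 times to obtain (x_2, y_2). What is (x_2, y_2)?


Step 1: Find the fundamental solution (x₁, y₁) of x² - 88y² = 1.
  Expand √88 as a continued fraction. a₀ = ⌊√88⌋ = 9; iterate m_{k+1} = d_k·a_k − m_k, d_{k+1} = (88 − m_{k+1}²)/d_k, a_{k+1} = ⌊(a₀ + m_{k+1})/d_{k+1}⌋ (starting m₀ = 0, d₀ = 1), with convergents p_k = a_k·p_{k-1} + p_{k-2}, q_k = a_k·q_{k-1} + q_{k-2} (p₋₁ = 1, q₋₁ = 0):
  k = 0: a₀ = 9; p₀/q₀ = 9/1; p₀² − 88·q₀² = 81 − 88 = -7.
  k = 1: m = 9, d = 7, a = ⌊(9 + 9)/7⌋ = 2; p/q = (2·9 + 1)/(2·1 + 0) = 19/2; p² − 88·q² = 361 − 352 = 9.
  k = 2: m = 5, d = 9, a = ⌊(9 + 5)/9⌋ = 1; p/q = (1·19 + 9)/(1·2 + 1) = 28/3; p² − 88·q² = 784 − 792 = -8.
  k = 3: m = 4, d = 8, a = ⌊(9 + 4)/8⌋ = 1; p/q = (1·28 + 19)/(1·3 + 2) = 47/5; p² − 88·q² = 2209 − 2200 = 9.
  k = 4: m = 4, d = 9, a = ⌊(9 + 4)/9⌋ = 1; p/q = (1·47 + 28)/(1·5 + 3) = 75/8; p² − 88·q² = 5625 − 5632 = -7.
  k = 5: m = 5, d = 7, a = ⌊(9 + 5)/7⌋ = 2; p/q = (2·75 + 47)/(2·8 + 5) = 197/21; p² − 88·q² = 38809 − 38808 = 1.
  The first convergent with p² − 88·q² = 1 gives the fundamental solution (x₁, y₁) = (197, 21).
Step 2: Apply the recurrence (x_{n+1}, y_{n+1}) = (x₁x_n + 88y₁y_n, x₁y_n + y₁x_n) repeatedly.
  From (x_1, y_1) = (197, 21): x_2 = 197·197 + 88·21·21 = 77617; y_2 = 197·21 + 21·197 = 8274.
Step 3: Verify x_2² - 88·y_2² = 6024398689 - 6024398688 = 1 (should be 1). ✓

(x_1, y_1) = (197, 21); (x_2, y_2) = (77617, 8274).


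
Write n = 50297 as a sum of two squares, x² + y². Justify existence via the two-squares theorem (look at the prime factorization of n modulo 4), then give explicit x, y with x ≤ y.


Step 1: Factor n = 50297 = 13 · 53 · 73.
Step 2: Check the mod-4 condition on each prime factor: 13 ≡ 1 (mod 4), exponent 1; 53 ≡ 1 (mod 4), exponent 1; 73 ≡ 1 (mod 4), exponent 1.
All primes ≡ 3 (mod 4) appear to even exponent (or don't appear), so by the two-squares theorem n IS expressible as a sum of two squares.
Step 3: Build a representation. Here n = 13 · 53 · 73 is a product of primes ≡ 1 (mod 4). Each prime p ≡ 1 (mod 4) is itself a sum of two squares; find a² by testing p − a² for a perfect square:
  13: 13 − 1² = 12, 13 − 2² = 9 = 3² ⇒ 13 = 2² + 3².
  53: 53 − 1² = 52, 53 − 2² = 49 = 7² ⇒ 53 = 2² + 7².
  73: 73 − 1² = 72, 73 − 2² = 69, 73 − 3² = 64 = 8² ⇒ 73 = 3² + 8².
  Combine using the Brahmagupta–Fibonacci identity (a² + b²)(c² + d²) = (ac − bd)² + (ad + bc)² = (ac + bd)² + (ad − bc)²:
  13 · 53 = 689: from (2² + 3²)(2² + 7²), take (2·2 − 3·7, 2·7 + 3·2) = (4 − 21, 14 + 6) = (-17, 20); dropping signs (only squares matter) gives (17, 20); check 17² + 20² = 289 + 400 = 689 ✓.
  689 · 73 = 50297: from (17² + 20²)(3² + 8²), take (17·3 − 20·8, 17·8 + 20·3) = (51 − 160, 136 + 60) = (-109, 196); dropping signs (only squares matter) gives (109, 196); check 109² + 196² = 11881 + 38416 = 50297 ✓.
Step 4: Order so x ≤ y and verify: 109² + 196² = 11881 + 38416 = 50297 = n. ✓

n = 50297 = 109² + 196² (one valid representation with x ≤ y).


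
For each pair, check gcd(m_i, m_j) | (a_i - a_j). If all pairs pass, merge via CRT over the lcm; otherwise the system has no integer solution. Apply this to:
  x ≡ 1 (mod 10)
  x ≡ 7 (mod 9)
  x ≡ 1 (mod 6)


Moduli 10, 9, 6 are not pairwise coprime, so CRT works modulo lcm(m_i) when all pairwise compatibility conditions hold.
Pairwise compatibility: gcd(m_i, m_j) must divide a_i - a_j for every pair.
Merge one congruence at a time:
  Start: x ≡ 1 (mod 10).
  Combine with x ≡ 7 (mod 9): gcd(10, 9) = 1; 7 - 1 = 6, which IS divisible by 1, so compatible.
    Write x = 1 + 10·t and substitute into x ≡ 7 (mod 9): 10·t ≡ 7 − 1 = 6 (mod 9).
    Reduce coefficients mod 9: 1·t ≡ 6 (mod 9).
    So t ≡ 6 (mod 9).
    Then x = 1 + 10·6 = 61, valid modulo lcm(10, 9) = 90: x ≡ 61 (mod 90).
  Combine with x ≡ 1 (mod 6): gcd(90, 6) = 6; 1 - 61 = -60, which IS divisible by 6, so compatible.
    Write x = 61 + 90·t and substitute into x ≡ 1 (mod 6): 90·t ≡ 1 − 61 = -60 (mod 6).
    Divide the congruence (and modulus) by g = 6: 15·t ≡ -10 (mod 1).
    Modulo 1 every t works; take t = 0.
    Then x = 61 + 90·0 = 61, valid modulo lcm(90, 6) = 90: x ≡ 61 (mod 90).
Verify: 61 mod 10 = 1, 61 mod 9 = 7, 61 mod 6 = 1.

x ≡ 61 (mod 90).


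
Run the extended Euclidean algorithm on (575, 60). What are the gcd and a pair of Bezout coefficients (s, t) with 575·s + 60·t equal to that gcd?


Euclidean algorithm on (575, 60) — divide until remainder is 0:
  575 = 9 · 60 + 35
  60 = 1 · 35 + 25
  35 = 1 · 25 + 10
  25 = 2 · 10 + 5
  10 = 2 · 5 + 0
gcd(575, 60) = 5.
Track Bezout coefficients alongside the remainders: start with r₀ = 575 = a·1 + b·0 (s = 1, t = 0) and r₁ = 60 = a·0 + b·1 (s = 0, t = 1); each new remainder r_{k+1} = r_{k-1} − q_k·r_k inherits s_{k+1} = s_{k-1} − q_k·s_k, t_{k+1} = t_{k-1} − q_k·t_k, so r_k = a·s_k + b·t_k at every step:
  q = 9: r = 35, s = 1 − 9·0 = 1, t = 0 − 9·1 = -9  (check: 575·1 + 60·(-9) = 35)
  q = 1: r = 25, s = 0 − 1·1 = -1, t = 1 − 1·(-9) = 10  (check: 575·(-1) + 60·10 = 25)
  q = 1: r = 10, s = 1 − 1·(-1) = 2, t = -9 − 1·10 = -19  (check: 575·2 + 60·(-19) = 10)
  q = 2: r = 5, s = -1 − 2·2 = -5, t = 10 − 2·(-19) = 48  (check: 575·(-5) + 60·48 = 5)
The row with r = 5 (the gcd) gives the Bezout coefficients s = -5, t = 48.
Result: 575 · (-5) + 60 · (48) = 5.

gcd(575, 60) = 5; s = -5, t = 48 (check: 575·(-5) + 60·48 = 5).


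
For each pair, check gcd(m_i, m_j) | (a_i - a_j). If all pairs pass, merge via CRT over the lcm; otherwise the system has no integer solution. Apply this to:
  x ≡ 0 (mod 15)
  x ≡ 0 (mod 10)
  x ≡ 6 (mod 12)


Moduli 15, 10, 12 are not pairwise coprime, so CRT works modulo lcm(m_i) when all pairwise compatibility conditions hold.
Pairwise compatibility: gcd(m_i, m_j) must divide a_i - a_j for every pair.
Merge one congruence at a time:
  Start: x ≡ 0 (mod 15).
  Combine with x ≡ 0 (mod 10): gcd(15, 10) = 5; 0 - 0 = 0, which IS divisible by 5, so compatible.
    Write x = 0 + 15·t and substitute into x ≡ 0 (mod 10): 15·t ≡ 0 − 0 = 0 (mod 10).
    Divide the congruence (and modulus) by g = 5: 3·t ≡ 0 (mod 2).
    Reduce coefficients mod 2: 1·t ≡ 0 (mod 2).
    So t ≡ 0 (mod 2).
    Then x = 0 + 15·0 = 0, valid modulo lcm(15, 10) = 30: x ≡ 0 (mod 30).
  Combine with x ≡ 6 (mod 12): gcd(30, 12) = 6; 6 - 0 = 6, which IS divisible by 6, so compatible.
    Write x = 0 + 30·t and substitute into x ≡ 6 (mod 12): 30·t ≡ 6 − 0 = 6 (mod 12).
    Divide the congruence (and modulus) by g = 6: 5·t ≡ 1 (mod 2).
    Reduce coefficients mod 2: 1·t ≡ 1 (mod 2).
    So t ≡ 1 (mod 2).
    Then x = 0 + 30·1 = 30, valid modulo lcm(30, 12) = 60: x ≡ 30 (mod 60).
Verify: 30 mod 15 = 0, 30 mod 10 = 0, 30 mod 12 = 6.

x ≡ 30 (mod 60).


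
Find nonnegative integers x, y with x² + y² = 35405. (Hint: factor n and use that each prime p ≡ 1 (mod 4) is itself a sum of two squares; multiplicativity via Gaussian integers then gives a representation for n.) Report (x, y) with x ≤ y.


Step 1: Factor n = 35405 = 5 · 73 · 97.
Step 2: Check the mod-4 condition on each prime factor: 5 ≡ 1 (mod 4), exponent 1; 73 ≡ 1 (mod 4), exponent 1; 97 ≡ 1 (mod 4), exponent 1.
All primes ≡ 3 (mod 4) appear to even exponent (or don't appear), so by the two-squares theorem n IS expressible as a sum of two squares.
Step 3: Build a representation. Here n = 5 · 73 · 97 is a product of primes ≡ 1 (mod 4). Each prime p ≡ 1 (mod 4) is itself a sum of two squares; find a² by testing p − a² for a perfect square:
  5: 5 − 1² = 4 = 2² ⇒ 5 = 1² + 2².
  73: 73 − 1² = 72, 73 − 2² = 69, 73 − 3² = 64 = 8² ⇒ 73 = 3² + 8².
  97: 97 − 1² = 96, 97 − 2² = 93, 97 − 3² = 88, 97 − 4² = 81 = 9² ⇒ 97 = 4² + 9².
  Combine using the Brahmagupta–Fibonacci identity (a² + b²)(c² + d²) = (ac − bd)² + (ad + bc)² = (ac + bd)² + (ad − bc)²:
  5 · 73 = 365: from (1² + 2²)(3² + 8²), take (1·3 − 2·8, 1·8 + 2·3) = (3 − 16, 8 + 6) = (-13, 14); dropping signs (only squares matter) gives (13, 14); check 13² + 14² = 169 + 196 = 365 ✓.
  365 · 97 = 35405: from (13² + 14²)(4² + 9²), take (13·4 − 14·9, 13·9 + 14·4) = (52 − 126, 117 + 56) = (-74, 173); dropping signs (only squares matter) gives (74, 173); check 74² + 173² = 5476 + 29929 = 35405 ✓.
Step 4: Order so x ≤ y and verify: 74² + 173² = 5476 + 29929 = 35405 = n. ✓

n = 35405 = 74² + 173² (one valid representation with x ≤ y).


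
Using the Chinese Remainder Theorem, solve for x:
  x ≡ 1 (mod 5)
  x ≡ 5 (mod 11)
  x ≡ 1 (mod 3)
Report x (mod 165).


Moduli 5, 11, 3 are pairwise coprime; by CRT there is a unique solution modulo M = 5 · 11 · 3 = 165.
Solve pairwise, accumulating the modulus:
  Start with x ≡ 1 (mod 5).
  Combine with x ≡ 5 (mod 11): since gcd(5, 11) = 1, we get a unique residue mod 55.
    Write x = 1 + 5·t and substitute into x ≡ 5 (mod 11): 5·t ≡ 5 − 1 = 4 (mod 11).
    The inverse of 5 mod 11 is 9 (since 5·9 = 45 = 4·11 + 1), so t ≡ 9·4 = 36 ≡ 3 (mod 11).
    Then x = 1 + 5·3 = 16, valid modulo lcm(5, 11) = 55: x ≡ 16 (mod 55).
  Combine with x ≡ 1 (mod 3): since gcd(55, 3) = 1, we get a unique residue mod 165.
    Write x = 16 + 55·t and substitute into x ≡ 1 (mod 3): 55·t ≡ 1 − 16 = -15 (mod 3).
    Reduce coefficients mod 3: 1·t ≡ 0 (mod 3).
    So t ≡ 0 (mod 3).
    Then x = 16 + 55·0 = 16, valid modulo lcm(55, 3) = 165: x ≡ 16 (mod 165).
Verify: 16 mod 5 = 1 ✓, 16 mod 11 = 5 ✓, 16 mod 3 = 1 ✓.

x ≡ 16 (mod 165).


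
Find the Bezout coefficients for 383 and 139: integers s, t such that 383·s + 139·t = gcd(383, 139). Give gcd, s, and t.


Euclidean algorithm on (383, 139) — divide until remainder is 0:
  383 = 2 · 139 + 105
  139 = 1 · 105 + 34
  105 = 3 · 34 + 3
  34 = 11 · 3 + 1
  3 = 3 · 1 + 0
gcd(383, 139) = 1.
Track Bezout coefficients alongside the remainders: start with r₀ = 383 = a·1 + b·0 (s = 1, t = 0) and r₁ = 139 = a·0 + b·1 (s = 0, t = 1); each new remainder r_{k+1} = r_{k-1} − q_k·r_k inherits s_{k+1} = s_{k-1} − q_k·s_k, t_{k+1} = t_{k-1} − q_k·t_k, so r_k = a·s_k + b·t_k at every step:
  q = 2: r = 105, s = 1 − 2·0 = 1, t = 0 − 2·1 = -2  (check: 383·1 + 139·(-2) = 105)
  q = 1: r = 34, s = 0 − 1·1 = -1, t = 1 − 1·(-2) = 3  (check: 383·(-1) + 139·3 = 34)
  q = 3: r = 3, s = 1 − 3·(-1) = 4, t = -2 − 3·3 = -11  (check: 383·4 + 139·(-11) = 3)
  q = 11: r = 1, s = -1 − 11·4 = -45, t = 3 − 11·(-11) = 124  (check: 383·(-45) + 139·124 = 1)
The row with r = 1 (the gcd) gives the Bezout coefficients s = -45, t = 124.
Result: 383 · (-45) + 139 · (124) = 1.

gcd(383, 139) = 1; s = -45, t = 124 (check: 383·(-45) + 139·124 = 1).


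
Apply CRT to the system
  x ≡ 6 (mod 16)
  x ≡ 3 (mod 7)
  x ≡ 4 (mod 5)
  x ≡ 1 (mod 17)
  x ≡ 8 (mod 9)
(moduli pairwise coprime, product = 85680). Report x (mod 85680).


Product of moduli M = 16 · 7 · 5 · 17 · 9 = 85680.
Merge one congruence at a time:
  Start: x ≡ 6 (mod 16).
  Combine with x ≡ 3 (mod 7); new modulus lcm = 112.
    Write x = 6 + 16·t and substitute into x ≡ 3 (mod 7): 16·t ≡ 3 − 6 = -3 (mod 7).
    Reduce coefficients mod 7: 2·t ≡ 4 (mod 7).
    The inverse of 2 mod 7 is 4 (since 2·4 = 8 = 1·7 + 1), so t ≡ 4·4 = 16 ≡ 2 (mod 7).
    Then x = 6 + 16·2 = 38, valid modulo lcm(16, 7) = 112: x ≡ 38 (mod 112).
  Combine with x ≡ 4 (mod 5); new modulus lcm = 560.
    Write x = 38 + 112·t and substitute into x ≡ 4 (mod 5): 112·t ≡ 4 − 38 = -34 (mod 5).
    Reduce coefficients mod 5: 2·t ≡ 1 (mod 5).
    The inverse of 2 mod 5 is 3 (since 2·3 = 6 = 1·5 + 1), so t ≡ 3·1 = 3 ≡ 3 (mod 5).
    Then x = 38 + 112·3 = 374, valid modulo lcm(112, 5) = 560: x ≡ 374 (mod 560).
  Combine with x ≡ 1 (mod 17); new modulus lcm = 9520.
    Write x = 374 + 560·t and substitute into x ≡ 1 (mod 17): 560·t ≡ 1 − 374 = -373 (mod 17).
    Reduce coefficients mod 17: 16·t ≡ 1 (mod 17).
    The inverse of 16 mod 17 is 16 (since 16·16 = 256 = 15·17 + 1), so t ≡ 16·1 = 16 ≡ 16 (mod 17).
    Then x = 374 + 560·16 = 9334, valid modulo lcm(560, 17) = 9520: x ≡ 9334 (mod 9520).
  Combine with x ≡ 8 (mod 9); new modulus lcm = 85680.
    Write x = 9334 + 9520·t and substitute into x ≡ 8 (mod 9): 9520·t ≡ 8 − 9334 = -9326 (mod 9).
    Reduce coefficients mod 9: 7·t ≡ 7 (mod 9).
    The inverse of 7 mod 9 is 4 (since 7·4 = 28 = 3·9 + 1), so t ≡ 4·7 = 28 ≡ 1 (mod 9).
    Then x = 9334 + 9520·1 = 18854, valid modulo lcm(9520, 9) = 85680: x ≡ 18854 (mod 85680).
Verify against each original: 18854 mod 16 = 6, 18854 mod 7 = 3, 18854 mod 5 = 4, 18854 mod 17 = 1, 18854 mod 9 = 8.

x ≡ 18854 (mod 85680).


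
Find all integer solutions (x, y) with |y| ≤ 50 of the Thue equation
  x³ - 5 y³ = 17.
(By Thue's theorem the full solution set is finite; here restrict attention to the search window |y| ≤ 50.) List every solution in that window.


The equation is x³ - 5y³ = 17. For fixed y, x³ = 5·y³ + 17, so a solution requires the RHS to be a perfect cube.
Strategy: iterate y from -50 to 50, compute RHS = 5·y³ + 17, and check whether it is a (positive or negative) perfect cube.
Check small values of y:
  y = 0: RHS = 17 is not a perfect cube.
  y = 1: RHS = 22 is not a perfect cube.
  y = -1: RHS = 12 is not a perfect cube.
  y = 2: RHS = 57 is not a perfect cube.
  y = -2: RHS = -23 is not a perfect cube.
  y = 3: RHS = 152 is not a perfect cube.
  y = -3: RHS = -118 is not a perfect cube.
Continuing the search up to |y| = 50 finds no solutions either.
No (x, y) in the scanned range satisfies the equation.

No integer solutions with |y| ≤ 50.


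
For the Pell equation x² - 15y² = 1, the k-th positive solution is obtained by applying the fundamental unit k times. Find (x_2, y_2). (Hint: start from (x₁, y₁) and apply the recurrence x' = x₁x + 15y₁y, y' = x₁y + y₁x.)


Step 1: Find the fundamental solution (x₁, y₁) of x² - 15y² = 1.
  Expand √15 as a continued fraction. a₀ = ⌊√15⌋ = 3; iterate m_{k+1} = d_k·a_k − m_k, d_{k+1} = (15 − m_{k+1}²)/d_k, a_{k+1} = ⌊(a₀ + m_{k+1})/d_{k+1}⌋ (starting m₀ = 0, d₀ = 1), with convergents p_k = a_k·p_{k-1} + p_{k-2}, q_k = a_k·q_{k-1} + q_{k-2} (p₋₁ = 1, q₋₁ = 0):
  k = 0: a₀ = 3; p₀/q₀ = 3/1; p₀² − 15·q₀² = 9 − 15 = -6.
  k = 1: m = 3, d = 6, a = ⌊(3 + 3)/6⌋ = 1; p/q = (1·3 + 1)/(1·1 + 0) = 4/1; p² − 15·q² = 16 − 15 = 1.
  The first convergent with p² − 15·q² = 1 gives the fundamental solution (x₁, y₁) = (4, 1).
Step 2: Apply the recurrence (x_{n+1}, y_{n+1}) = (x₁x_n + 15y₁y_n, x₁y_n + y₁x_n) repeatedly.
  From (x_1, y_1) = (4, 1): x_2 = 4·4 + 15·1·1 = 31; y_2 = 4·1 + 1·4 = 8.
Step 3: Verify x_2² - 15·y_2² = 961 - 960 = 1 (should be 1). ✓

(x_1, y_1) = (4, 1); (x_2, y_2) = (31, 8).


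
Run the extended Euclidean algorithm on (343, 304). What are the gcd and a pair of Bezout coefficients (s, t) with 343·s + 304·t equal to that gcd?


Euclidean algorithm on (343, 304) — divide until remainder is 0:
  343 = 1 · 304 + 39
  304 = 7 · 39 + 31
  39 = 1 · 31 + 8
  31 = 3 · 8 + 7
  8 = 1 · 7 + 1
  7 = 7 · 1 + 0
gcd(343, 304) = 1.
Track Bezout coefficients alongside the remainders: start with r₀ = 343 = a·1 + b·0 (s = 1, t = 0) and r₁ = 304 = a·0 + b·1 (s = 0, t = 1); each new remainder r_{k+1} = r_{k-1} − q_k·r_k inherits s_{k+1} = s_{k-1} − q_k·s_k, t_{k+1} = t_{k-1} − q_k·t_k, so r_k = a·s_k + b·t_k at every step:
  q = 1: r = 39, s = 1 − 1·0 = 1, t = 0 − 1·1 = -1  (check: 343·1 + 304·(-1) = 39)
  q = 7: r = 31, s = 0 − 7·1 = -7, t = 1 − 7·(-1) = 8  (check: 343·(-7) + 304·8 = 31)
  q = 1: r = 8, s = 1 − 1·(-7) = 8, t = -1 − 1·8 = -9  (check: 343·8 + 304·(-9) = 8)
  q = 3: r = 7, s = -7 − 3·8 = -31, t = 8 − 3·(-9) = 35  (check: 343·(-31) + 304·35 = 7)
  q = 1: r = 1, s = 8 − 1·(-31) = 39, t = -9 − 1·35 = -44  (check: 343·39 + 304·(-44) = 1)
The row with r = 1 (the gcd) gives the Bezout coefficients s = 39, t = -44.
Result: 343 · (39) + 304 · (-44) = 1.

gcd(343, 304) = 1; s = 39, t = -44 (check: 343·39 + 304·(-44) = 1).


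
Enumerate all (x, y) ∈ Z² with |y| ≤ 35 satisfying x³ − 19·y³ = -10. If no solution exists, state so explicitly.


The equation is x³ - 19y³ = -10. For fixed y, x³ = 19·y³ − 10, so a solution requires the RHS to be a perfect cube.
Strategy: iterate y from -35 to 35, compute RHS = 19·y³ − 10, and check whether it is a (positive or negative) perfect cube.
Check small values of y:
  y = 0: RHS = -10 is not a perfect cube.
  y = 1: RHS = 9 is not a perfect cube.
  y = -1: RHS = -29 is not a perfect cube.
  y = 2: RHS = 142 is not a perfect cube.
  y = -2: RHS = -162 is not a perfect cube.
  y = 3: RHS = 503 is not a perfect cube.
  y = -3: RHS = -523 is not a perfect cube.
Continuing the search up to |y| = 35 finds no solutions either.
No (x, y) in the scanned range satisfies the equation.

No integer solutions with |y| ≤ 35.
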